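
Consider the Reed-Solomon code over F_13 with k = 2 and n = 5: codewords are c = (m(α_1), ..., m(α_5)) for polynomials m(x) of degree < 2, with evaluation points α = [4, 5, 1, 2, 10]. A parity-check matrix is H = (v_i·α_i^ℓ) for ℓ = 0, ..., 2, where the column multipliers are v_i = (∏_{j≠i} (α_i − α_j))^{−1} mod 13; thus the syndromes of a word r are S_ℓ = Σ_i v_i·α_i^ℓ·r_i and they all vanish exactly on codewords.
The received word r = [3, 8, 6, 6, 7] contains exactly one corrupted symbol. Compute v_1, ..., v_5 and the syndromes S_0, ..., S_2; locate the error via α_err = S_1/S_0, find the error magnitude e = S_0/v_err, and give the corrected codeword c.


S = (11, 11, 11), error at position 3, error magnitude e = 5, c = [3, 8, 1, 6, 7].

Step 1: column multipliers v_i = (∏_{j≠i}(α_i − α_j))^{−1} mod 13.
  i = 1 (α = 4): (4−5)(4−1)(4−2)(4−10) = (−1)·3·2·(−6) = 36 ≡ 10, so v_1 = 10^{−1} = 4 (mod 13).
  i = 2 (α = 5): (5−4)(5−1)(5−2)(5−10) = 1·4·3·(−5) = −60 ≡ 5, so v_2 = 5^{−1} = 8 (mod 13).
  i = 3 (α = 1): (1−4)(1−5)(1−2)(1−10) = (−3)·(−4)·(−1)·(−9) = 108 ≡ 4, so v_3 = 4^{−1} = 10 (mod 13).
  i = 4 (α = 2): (2−4)(2−5)(2−1)(2−10) = (−2)·(−3)·1·(−8) = −48 ≡ 4, so v_4 = 4^{−1} = 10 (mod 13).
  i = 5 (α = 10): (10−4)(10−5)(10−1)(10−2) = 6·5·9·8 = 2160 ≡ 2, so v_5 = 2^{−1} = 7 (mod 13).
  v = [4, 8, 10, 10, 7].
Step 2: syndromes of r = [3, 8, 6, 6, 7] (all sums mod 13).
  S_0 = Σ v_i r_i = 4·3 + 8·8 + 10·6 + 10·6 + 7·7 = 245 ≡ 11.
  S_1 = Σ v_i α_i r_i = 4·4·3 + 8·5·8 + 10·1·6 + 10·2·6 + 7·10·7 = 1038 ≡ 11.
  α_i^2 mod 13 = [3, 12, 1, 4, 9].
  S_2 = Σ v_i α_i^2 r_i = 4·3·3 + 8·12·8 + 10·1·6 + 10·4·6 + 7·9·7 = 1545 ≡ 11.
  S = (11, 11, 11) ≠ 0, so r is not a codeword (an error is present).
Step 3: locate the error. For a single error e at position i, S_ℓ = v_i·e·α_i^ℓ, so α_err = S_1/S_0.
  S_0^{−1} = 11^{−1} = 6 (mod 13), so α_err = 11·6 = 66 ≡ 1 = α_3. Error position i = 3.
  Consistency check: S_2/S_1 = 11·6 = 66 ≡ 1 = α_err ✓ (single-error assumption holds).
Step 4: error magnitude e = S_0/v_3 = S_0·∏_{j≠3}(α_3 − α_j) = 11·4 = 44 ≡ 5 (mod 13).
Step 5: correct position 3: c_3 = r_3 − e = 6 − 5 ≡ 1 (mod 13). Hence c = [3, 8, 1, 6, 7].
  Check: interpolating c through the α_i gives m(x) = 9 + 5·x (degree < 2) with m(α_i) = c_i for every i, so c is indeed a codeword.


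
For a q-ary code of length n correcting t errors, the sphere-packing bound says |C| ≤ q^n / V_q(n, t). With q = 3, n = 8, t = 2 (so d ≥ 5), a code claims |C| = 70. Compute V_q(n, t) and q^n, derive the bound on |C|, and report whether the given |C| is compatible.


V_q(n, t) = 129, q^n = 6561, Hamming bound = 50, |C| = 70 > bound (violated).

Step 1: Compute V_q(n, t) = Σ_{j=0}^2 C(n, j) (q−1)^j.
  j = 0: C(8,0)·(2)^0 = 1·1 = 1.
  j = 1: C(8,1)·(2)^1 = 8·2 = 16.
  j = 2: C(8,2)·(2)^2 = 28·4 = 112.
  V_q(n, t) = 1 + 16 + 112 = 129.
Step 2: q^n = 3^8 = 6561.
Step 3: Hamming bound ⌊q^n / V_q(n,t)⌋ = ⌊6561/129⌋ = 50.
Step 4: Compare |C| = 70 to 50: violated.
The claimed |C| lies above the Hamming bound, so no 3-ary code of length 8 with d ≥ 5 can have 70 codewords.


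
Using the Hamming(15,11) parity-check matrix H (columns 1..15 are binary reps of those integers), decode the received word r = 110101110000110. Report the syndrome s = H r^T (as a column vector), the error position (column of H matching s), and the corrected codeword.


s = (1, 1, 0, 1)^T, error position = 13, corrected codeword c = 110101110000010

Compute s = H r^T mod 2 one row at a time:
  s_1 = 1 + 0 + 0 + 0 + 0 + 1 + 1 + 0 = 3 ≡ 1 (mod 2).
  s_2 = 1 + 0 + 1 + 1 + 0 + 1 + 1 + 0 = 5 ≡ 1 (mod 2).
  s_3 = 1 + 0 + 1 + 1 + 0 + 0 + 1 + 0 = 4 ≡ 0 (mod 2).
  s_4 = 1 + 0 + 0 + 1 + 0 + 0 + 1 + 0 = 3 ≡ 1 (mod 2).
s = (1, 1, 0, 1)^T — this equals column 13 of H (binary 1101), so error is at position 13.
Correct: flip bit 13 of r = 110101110000110 to get c = 110101110000010.


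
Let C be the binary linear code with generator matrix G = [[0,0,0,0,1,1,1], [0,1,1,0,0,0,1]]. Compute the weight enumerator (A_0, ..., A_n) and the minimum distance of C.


Weight distribution: A_0 = 1, A_3 = 2, A_4 = 1. Minimum distance d = 3.

Enumerate all 2^2 = 4 messages m ∈ F_2^2.
For each, compute codeword c = mG in F_2^7, then tally its weight.
  m = 00 → c = 0000000, weight = 0.
  m = 10 → c = 0000111, weight = 3.
  m = 01 → c = 0110001, weight = 3.
  m = 11 → c = 0110110, weight = 4.
Tally weights:
  weight 0: 1 codewords.
  weight 3: 2 codewords.
  weight 4: 1 codewords.
Minimum distance d = smallest w > 0 with A_w > 0 = 3.
Sanity: Σ A_w = 4 = 2^2 = 4 ✓.


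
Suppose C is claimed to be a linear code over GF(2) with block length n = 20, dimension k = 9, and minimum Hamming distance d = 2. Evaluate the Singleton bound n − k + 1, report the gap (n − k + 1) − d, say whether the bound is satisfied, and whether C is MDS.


Singleton RHS = n − k + 1 = 12, slack = 10, bound satisfied, not MDS.

Singleton bound: d ≤ n − k + 1.
Here n = 20, k = 9, so n − k + 1 = 12.
Given d = 2, check d ≤ 12: YES.
Slack = (n − k + 1) − d = 10.
The code is NOT MDS (slack = 10 > 0).
Description: the claimed parameters are [20, 9, 2]_2; such a code would be non-MDS.


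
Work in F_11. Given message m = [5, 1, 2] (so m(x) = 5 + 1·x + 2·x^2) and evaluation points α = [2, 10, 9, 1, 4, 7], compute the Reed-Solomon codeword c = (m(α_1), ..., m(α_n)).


c = [4, 6, 0, 8, 8, 0]

Message polynomial: m(x) = 5 + 1·x + 2·x^2 (mod 11).
For each evaluation point α_i, compute m(α_i) mod 11:
  α_1 = 2: Horner steps 2 → 5 → 4, so m(2) = 4.
  α_2 = 10: Horner steps 2 → 10 → 6, so m(10) = 6.
  α_3 = 9: Horner steps 2 → 8 → 0, so m(9) = 0.
  α_4 = 1: Horner steps 2 → 3 → 8, so m(1) = 8.
  α_5 = 4: Horner steps 2 → 9 → 8, so m(4) = 8.
  α_6 = 7: Horner steps 2 → 4 → 0, so m(7) = 0.
Codeword c = [4, 6, 0, 8, 8, 0] ∈ F_11^6.


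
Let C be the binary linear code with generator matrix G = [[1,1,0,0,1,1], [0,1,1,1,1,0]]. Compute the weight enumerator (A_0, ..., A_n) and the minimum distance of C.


Weight distribution: A_0 = 1, A_4 = 3. Minimum distance d = 4.

Enumerate all 2^2 = 4 messages m ∈ F_2^2.
For each, compute codeword c = mG in F_2^6, then tally its weight.
  m = 00 → c = 000000, weight = 0.
  m = 10 → c = 110011, weight = 4.
  m = 01 → c = 011110, weight = 4.
  m = 11 → c = 101101, weight = 4.
Tally weights:
  weight 0: 1 codewords.
  weight 4: 3 codewords.
Minimum distance d = smallest w > 0 with A_w > 0 = 4.
Sanity: Σ A_w = 4 = 2^2 = 4 ✓.


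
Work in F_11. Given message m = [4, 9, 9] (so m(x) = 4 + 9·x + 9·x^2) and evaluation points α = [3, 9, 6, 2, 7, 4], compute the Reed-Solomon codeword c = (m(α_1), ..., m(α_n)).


c = [2, 0, 8, 3, 2, 8]

Message polynomial: m(x) = 4 + 9·x + 9·x^2 (mod 11).
For each evaluation point α_i, compute m(α_i) mod 11:
  α_1 = 3: Horner steps 9 → 3 → 2, so m(3) = 2.
  α_2 = 9: Horner steps 9 → 2 → 0, so m(9) = 0.
  α_3 = 6: Horner steps 9 → 8 → 8, so m(6) = 8.
  α_4 = 2: Horner steps 9 → 5 → 3, so m(2) = 3.
  α_5 = 7: Horner steps 9 → 6 → 2, so m(7) = 2.
  α_6 = 4: Horner steps 9 → 1 → 8, so m(4) = 8.
Codeword c = [2, 0, 8, 3, 2, 8] ∈ F_11^6.


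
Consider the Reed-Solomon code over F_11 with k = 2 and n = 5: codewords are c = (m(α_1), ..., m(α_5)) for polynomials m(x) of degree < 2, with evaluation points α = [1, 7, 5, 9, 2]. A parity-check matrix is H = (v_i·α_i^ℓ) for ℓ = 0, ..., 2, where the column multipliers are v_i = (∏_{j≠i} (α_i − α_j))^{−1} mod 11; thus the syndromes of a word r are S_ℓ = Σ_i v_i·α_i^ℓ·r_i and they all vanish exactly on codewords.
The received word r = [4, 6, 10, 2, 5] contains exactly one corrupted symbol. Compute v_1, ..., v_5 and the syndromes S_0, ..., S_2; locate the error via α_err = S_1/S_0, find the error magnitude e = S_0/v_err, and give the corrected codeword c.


S = (6, 6, 6), error at position 1, error magnitude e = 8, c = [7, 6, 10, 2, 5].

Step 1: column multipliers v_i = (∏_{j≠i}(α_i − α_j))^{−1} mod 11.
  i = 1 (α = 1): (1−7)(1−5)(1−9)(1−2) = (−6)·(−4)·(−8)·(−1) = 192 ≡ 5, so v_1 = 5^{−1} = 9 (mod 11).
  i = 2 (α = 7): (7−1)(7−5)(7−9)(7−2) = 6·2·(−2)·5 = −120 ≡ 1, so v_2 = 1^{−1} = 1 (mod 11).
  i = 3 (α = 5): (5−1)(5−7)(5−9)(5−2) = 4·(−2)·(−4)·3 = 96 ≡ 8, so v_3 = 8^{−1} = 7 (mod 11).
  i = 4 (α = 9): (9−1)(9−7)(9−5)(9−2) = 8·2·4·7 = 448 ≡ 8, so v_4 = 8^{−1} = 7 (mod 11).
  i = 5 (α = 2): (2−1)(2−7)(2−5)(2−9) = 1·(−5)·(−3)·(−7) = −105 ≡ 5, so v_5 = 5^{−1} = 9 (mod 11).
  v = [9, 1, 7, 7, 9].
Step 2: syndromes of r = [4, 6, 10, 2, 5] (all sums mod 11).
  S_0 = Σ v_i r_i = 9·4 + 1·6 + 7·10 + 7·2 + 9·5 = 171 ≡ 6.
  S_1 = Σ v_i α_i r_i = 9·1·4 + 1·7·6 + 7·5·10 + 7·9·2 + 9·2·5 = 644 ≡ 6.
  α_i^2 mod 11 = [1, 5, 3, 4, 4].
  S_2 = Σ v_i α_i^2 r_i = 9·1·4 + 1·5·6 + 7·3·10 + 7·4·2 + 9·4·5 = 512 ≡ 6.
  S = (6, 6, 6) ≠ 0, so r is not a codeword (an error is present).
Step 3: locate the error. For a single error e at position i, S_ℓ = v_i·e·α_i^ℓ, so α_err = S_1/S_0.
  S_0^{−1} = 6^{−1} = 2 (mod 11), so α_err = 6·2 = 12 ≡ 1 = α_1. Error position i = 1.
  Consistency check: S_2/S_1 = 6·2 = 12 ≡ 1 = α_err ✓ (single-error assumption holds).
Step 4: error magnitude e = S_0/v_1 = S_0·∏_{j≠1}(α_1 − α_j) = 6·5 = 30 ≡ 8 (mod 11).
Step 5: correct position 1: c_1 = r_1 − e = 4 − 8 ≡ 7 (mod 11). Hence c = [7, 6, 10, 2, 5].
  Check: interpolating c through the α_i gives m(x) = 9 + 9·x (degree < 2) with m(α_i) = c_i for every i, so c is indeed a codeword.


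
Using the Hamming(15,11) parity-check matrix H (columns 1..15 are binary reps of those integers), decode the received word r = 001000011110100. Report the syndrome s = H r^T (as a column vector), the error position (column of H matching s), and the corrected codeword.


s = (1, 1, 1, 0)^T, error position = 14, corrected codeword c = 001000011110110

Compute s = H r^T mod 2 one row at a time:
  s_1 = 1 + 1 + 1 + 1 + 0 + 1 + 0 + 0 = 5 ≡ 1 (mod 2).
  s_2 = 0 + 0 + 0 + 0 + 0 + 1 + 0 + 0 = 1 ≡ 1 (mod 2).
  s_3 = 0 + 1 + 0 + 0 + 1 + 1 + 0 + 0 = 3 ≡ 1 (mod 2).
  s_4 = 0 + 1 + 0 + 0 + 1 + 1 + 1 + 0 = 4 ≡ 0 (mod 2).
s = (1, 1, 1, 0)^T — this equals column 14 of H (binary 1110), so error is at position 14.
Correct: flip bit 14 of r = 001000011110100 to get c = 001000011110110.


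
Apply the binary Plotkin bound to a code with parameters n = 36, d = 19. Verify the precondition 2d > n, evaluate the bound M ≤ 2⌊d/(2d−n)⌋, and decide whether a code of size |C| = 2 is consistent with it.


Plotkin bound M ≤ 18; given |C| = 2 ≤ bound (satisfied).

Check applicability: 2d = 38, n = 36.
2d − n = 2 > 0, so Plotkin applies.
Compute d/(2d−n) = 19/2 ≈ 9.5000.
⌊d/(2d−n)⌋ = 9.
Plotkin bound: M ≤ 2·9 = 18.
Given |C| = 2, check: satisfied.
This |C| is below the Plotkin bound.


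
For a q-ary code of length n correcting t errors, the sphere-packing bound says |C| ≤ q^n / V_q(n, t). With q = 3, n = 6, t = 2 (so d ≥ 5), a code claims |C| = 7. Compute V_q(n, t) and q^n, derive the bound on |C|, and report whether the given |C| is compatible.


V_q(n, t) = 73, q^n = 729, Hamming bound = 9, |C| = 7 ≤ bound (satisfied).

Step 1: Compute V_q(n, t) = Σ_{j=0}^2 C(n, j) (q−1)^j.
  j = 0: C(6,0)·(2)^0 = 1·1 = 1.
  j = 1: C(6,1)·(2)^1 = 6·2 = 12.
  j = 2: C(6,2)·(2)^2 = 15·4 = 60.
  V_q(n, t) = 1 + 12 + 60 = 73.
Step 2: q^n = 3^6 = 729.
Step 3: Hamming bound ⌊q^n / V_q(n,t)⌋ = ⌊729/73⌋ = 9.
Step 4: Compare |C| = 7 to 9: satisfied.
The claimed |C| lies below the Hamming bound.


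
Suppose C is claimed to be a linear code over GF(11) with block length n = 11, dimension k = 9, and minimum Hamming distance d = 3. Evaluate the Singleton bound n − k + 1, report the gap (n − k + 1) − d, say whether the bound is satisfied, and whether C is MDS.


Singleton RHS = n − k + 1 = 3, slack = 0, bound satisfied, MDS.

Singleton bound: d ≤ n − k + 1.
Here n = 11, k = 9, so n − k + 1 = 3.
Given d = 3, check d ≤ 3: YES.
Slack = (n − k + 1) − d = 0.
The code is MDS (slack = 0).
Description: the claimed parameters are [11, 9, 3]_11; such a code would be MDS (meets Singleton bound).


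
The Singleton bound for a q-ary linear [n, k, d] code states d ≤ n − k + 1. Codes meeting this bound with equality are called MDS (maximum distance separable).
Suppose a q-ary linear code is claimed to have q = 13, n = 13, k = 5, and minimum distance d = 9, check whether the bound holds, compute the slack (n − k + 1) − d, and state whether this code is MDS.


Singleton RHS = n − k + 1 = 9, slack = 0, bound satisfied, MDS.

Singleton bound: d ≤ n − k + 1.
Here n = 13, k = 5, so n − k + 1 = 9.
Given d = 9, check d ≤ 9: YES.
Slack = (n − k + 1) − d = 0.
The code is MDS (slack = 0).
Description: the claimed parameters are [13, 5, 9]_13; such a code would be MDS (meets Singleton bound).


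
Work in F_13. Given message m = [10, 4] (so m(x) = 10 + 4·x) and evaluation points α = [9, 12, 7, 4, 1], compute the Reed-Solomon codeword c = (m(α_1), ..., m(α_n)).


c = [7, 6, 12, 0, 1]

Message polynomial: m(x) = 10 + 4·x (mod 13).
For each evaluation point α_i, compute m(α_i) mod 13:
  α_1 = 9: Horner steps 4 → 7, so m(9) = 7.
  α_2 = 12: Horner steps 4 → 6, so m(12) = 6.
  α_3 = 7: Horner steps 4 → 12, so m(7) = 12.
  α_4 = 4: Horner steps 4 → 0, so m(4) = 0.
  α_5 = 1: Horner steps 4 → 1, so m(1) = 1.
Codeword c = [7, 6, 12, 0, 1] ∈ F_13^5.


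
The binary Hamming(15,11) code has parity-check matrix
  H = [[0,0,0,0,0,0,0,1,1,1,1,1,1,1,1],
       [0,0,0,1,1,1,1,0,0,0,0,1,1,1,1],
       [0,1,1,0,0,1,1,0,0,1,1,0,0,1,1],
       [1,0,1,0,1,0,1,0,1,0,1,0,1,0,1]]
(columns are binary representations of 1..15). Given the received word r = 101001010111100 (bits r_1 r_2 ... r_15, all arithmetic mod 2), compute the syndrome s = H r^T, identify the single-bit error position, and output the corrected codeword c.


s = (1, 1, 0, 0)^T, error position = 12, corrected codeword c = 101001010110100

Compute s = H r^T mod 2 one row at a time:
  s_1 = 1 + 0 + 1 + 1 + 1 + 1 + 0 + 0 = 5 ≡ 1 (mod 2).
  s_2 = 0 + 0 + 1 + 0 + 1 + 1 + 0 + 0 = 3 ≡ 1 (mod 2).
  s_3 = 0 + 1 + 1 + 0 + 1 + 1 + 0 + 0 = 4 ≡ 0 (mod 2).
  s_4 = 1 + 1 + 0 + 0 + 0 + 1 + 1 + 0 = 4 ≡ 0 (mod 2).
s = (1, 1, 0, 0)^T — this equals column 12 of H (binary 1100), so error is at position 12.
Correct: flip bit 12 of r = 101001010111100 to get c = 101001010110100.


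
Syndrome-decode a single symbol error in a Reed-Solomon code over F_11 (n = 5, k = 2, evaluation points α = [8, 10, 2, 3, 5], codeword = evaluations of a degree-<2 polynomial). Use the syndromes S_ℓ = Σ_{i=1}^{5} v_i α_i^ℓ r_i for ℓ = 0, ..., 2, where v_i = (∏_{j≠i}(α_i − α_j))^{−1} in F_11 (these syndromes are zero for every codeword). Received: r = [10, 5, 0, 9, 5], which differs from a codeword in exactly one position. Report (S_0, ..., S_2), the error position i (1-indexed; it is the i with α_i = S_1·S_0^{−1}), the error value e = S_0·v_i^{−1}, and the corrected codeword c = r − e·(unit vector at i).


S = (1, 10, 1), error at position 2, error magnitude e = 10, c = [10, 6, 0, 9, 5].

Step 1: column multipliers v_i = (∏_{j≠i}(α_i − α_j))^{−1} mod 11.
  i = 1 (α = 8): (8−10)(8−2)(8−3)(8−5) = (−2)·6·5·3 = −180 ≡ 7, so v_1 = 7^{−1} = 8 (mod 11).
  i = 2 (α = 10): (10−8)(10−2)(10−3)(10−5) = 2·8·7·5 = 560 ≡ 10, so v_2 = 10^{−1} = 10 (mod 11).
  i = 3 (α = 2): (2−8)(2−10)(2−3)(2−5) = (−6)·(−8)·(−1)·(−3) = 144 ≡ 1, so v_3 = 1^{−1} = 1 (mod 11).
  i = 4 (α = 3): (3−8)(3−10)(3−2)(3−5) = (−5)·(−7)·1·(−2) = −70 ≡ 7, so v_4 = 7^{−1} = 8 (mod 11).
  i = 5 (α = 5): (5−8)(5−10)(5−2)(5−3) = (−3)·(−5)·3·2 = 90 ≡ 2, so v_5 = 2^{−1} = 6 (mod 11).
  v = [8, 10, 1, 8, 6].
Step 2: syndromes of r = [10, 5, 0, 9, 5] (all sums mod 11).
  S_0 = Σ v_i r_i = 8·10 + 10·5 + 1·0 + 8·9 + 6·5 = 232 ≡ 1.
  S_1 = Σ v_i α_i r_i = 8·8·10 + 10·10·5 + 1·2·0 + 8·3·9 + 6·5·5 = 1506 ≡ 10.
  α_i^2 mod 11 = [9, 1, 4, 9, 3].
  S_2 = Σ v_i α_i^2 r_i = 8·9·10 + 10·1·5 + 1·4·0 + 8·9·9 + 6·3·5 = 1508 ≡ 1.
  S = (1, 10, 1) ≠ 0, so r is not a codeword (an error is present).
Step 3: locate the error. For a single error e at position i, S_ℓ = v_i·e·α_i^ℓ, so α_err = S_1/S_0.
  S_0^{−1} = 1^{−1} = 1 (mod 11), so α_err = 10·1 = 10 ≡ 10 = α_2. Error position i = 2.
  Consistency check: S_2/S_1 = 1·10 = 10 ≡ 10 = α_err ✓ (single-error assumption holds).
Step 4: error magnitude e = S_0/v_2 = S_0·∏_{j≠2}(α_2 − α_j) = 1·10 = 10 ≡ 10 (mod 11).
Step 5: correct position 2: c_2 = r_2 − e = 5 − 10 ≡ 6 (mod 11). Hence c = [10, 6, 0, 9, 5].
  Check: interpolating c through the α_i gives m(x) = 4 + 9·x (degree < 2) with m(α_i) = c_i for every i, so c is indeed a codeword.


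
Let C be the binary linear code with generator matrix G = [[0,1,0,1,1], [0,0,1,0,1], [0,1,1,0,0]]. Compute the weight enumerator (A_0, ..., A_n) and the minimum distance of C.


Weight distribution: A_0 = 1, A_1 = 1, A_2 = 3, A_3 = 3. Minimum distance d = 1.

Enumerate all 2^3 = 8 messages m ∈ F_2^3.
For each, compute codeword c = mG in F_2^5, then tally its weight.
  m = 000 → c = 00000, weight = 0.
  m = 100 → c = 01011, weight = 3.
  m = 010 → c = 00101, weight = 2.
  m = 110 → c = 01110, weight = 3.
  m = 001 → c = 01100, weight = 2.
  m = 101 → c = 00111, weight = 3.
  m = 011 → c = 01001, weight = 2.
  m = 111 → c = 00010, weight = 1.
Tally weights:
  weight 0: 1 codewords.
  weight 1: 1 codewords.
  weight 2: 3 codewords.
  weight 3: 3 codewords.
Minimum distance d = smallest w > 0 with A_w > 0 = 1.
Sanity: Σ A_w = 8 = 2^3 = 8 ✓.


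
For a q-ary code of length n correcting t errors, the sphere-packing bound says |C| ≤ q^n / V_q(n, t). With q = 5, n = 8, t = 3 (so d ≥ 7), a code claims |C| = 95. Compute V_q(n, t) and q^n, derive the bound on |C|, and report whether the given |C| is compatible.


V_q(n, t) = 4065, q^n = 390625, Hamming bound = 96, |C| = 95 ≤ bound (satisfied).

Step 1: Compute V_q(n, t) = Σ_{j=0}^3 C(n, j) (q−1)^j.
  j = 0: C(8,0)·(4)^0 = 1·1 = 1.
  j = 1: C(8,1)·(4)^1 = 8·4 = 32.
  j = 2: C(8,2)·(4)^2 = 28·16 = 448.
  j = 3: C(8,3)·(4)^3 = 56·64 = 3584.
  V_q(n, t) = 1 + 32 + 448 + 3584 = 4065.
Step 2: q^n = 5^8 = 390625.
Step 3: Hamming bound ⌊q^n / V_q(n,t)⌋ = ⌊390625/4065⌋ = 96.
Step 4: Compare |C| = 95 to 96: satisfied.
The claimed |C| lies below the Hamming bound.


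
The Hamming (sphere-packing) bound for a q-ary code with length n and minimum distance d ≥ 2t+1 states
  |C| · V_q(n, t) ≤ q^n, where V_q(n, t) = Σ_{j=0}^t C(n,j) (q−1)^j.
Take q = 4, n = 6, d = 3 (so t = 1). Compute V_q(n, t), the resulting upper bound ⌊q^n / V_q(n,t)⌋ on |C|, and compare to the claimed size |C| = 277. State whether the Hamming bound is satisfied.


V_q(n, t) = 19, q^n = 4096, Hamming bound = 215, |C| = 277 > bound (violated).

Step 1: Compute V_q(n, t) = Σ_{j=0}^1 C(n, j) (q−1)^j.
  j = 0: C(6,0)·(3)^0 = 1·1 = 1.
  j = 1: C(6,1)·(3)^1 = 6·3 = 18.
  V_q(n, t) = 1 + 18 = 19.
Step 2: q^n = 4^6 = 4096.
Step 3: Hamming bound ⌊q^n / V_q(n,t)⌋ = ⌊4096/19⌋ = 215.
Step 4: Compare |C| = 277 to 215: violated.
The claimed |C| lies above the Hamming bound, so no 4-ary code of length 6 with d ≥ 3 can have 277 codewords.


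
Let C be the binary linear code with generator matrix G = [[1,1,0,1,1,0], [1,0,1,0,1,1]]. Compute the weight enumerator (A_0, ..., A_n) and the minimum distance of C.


Weight distribution: A_0 = 1, A_4 = 3. Minimum distance d = 4.

Enumerate all 2^2 = 4 messages m ∈ F_2^2.
For each, compute codeword c = mG in F_2^6, then tally its weight.
  m = 00 → c = 000000, weight = 0.
  m = 10 → c = 110110, weight = 4.
  m = 01 → c = 101011, weight = 4.
  m = 11 → c = 011101, weight = 4.
Tally weights:
  weight 0: 1 codewords.
  weight 4: 3 codewords.
Minimum distance d = smallest w > 0 with A_w > 0 = 4.
Sanity: Σ A_w = 4 = 2^2 = 4 ✓.


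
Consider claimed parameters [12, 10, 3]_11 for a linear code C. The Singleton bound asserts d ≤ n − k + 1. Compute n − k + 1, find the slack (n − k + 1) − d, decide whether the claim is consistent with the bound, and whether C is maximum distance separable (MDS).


Singleton RHS = n − k + 1 = 3, slack = 0, bound satisfied, MDS.

Singleton bound: d ≤ n − k + 1.
Here n = 12, k = 10, so n − k + 1 = 3.
Given d = 3, check d ≤ 3: YES.
Slack = (n − k + 1) − d = 0.
The code is MDS (slack = 0).
Description: the claimed parameters are [12, 10, 3]_11; such a code would be MDS (meets Singleton bound).


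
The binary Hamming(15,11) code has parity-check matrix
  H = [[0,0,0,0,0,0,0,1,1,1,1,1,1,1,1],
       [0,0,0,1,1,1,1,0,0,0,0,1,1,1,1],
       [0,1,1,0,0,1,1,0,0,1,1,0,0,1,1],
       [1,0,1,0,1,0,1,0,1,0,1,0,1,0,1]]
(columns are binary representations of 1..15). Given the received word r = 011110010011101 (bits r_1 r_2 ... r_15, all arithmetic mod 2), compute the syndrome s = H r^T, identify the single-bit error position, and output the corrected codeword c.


s = (1, 1, 0, 1)^T, error position = 13, corrected codeword c = 011110010011001

Compute s = H r^T mod 2 one row at a time:
  s_1 = 1 + 0 + 0 + 1 + 1 + 1 + 0 + 1 = 5 ≡ 1 (mod 2).
  s_2 = 1 + 1 + 0 + 0 + 1 + 1 + 0 + 1 = 5 ≡ 1 (mod 2).
  s_3 = 1 + 1 + 0 + 0 + 0 + 1 + 0 + 1 = 4 ≡ 0 (mod 2).
  s_4 = 0 + 1 + 1 + 0 + 0 + 1 + 1 + 1 = 5 ≡ 1 (mod 2).
s = (1, 1, 0, 1)^T — this equals column 13 of H (binary 1101), so error is at position 13.
Correct: flip bit 13 of r = 011110010011101 to get c = 011110010011001.


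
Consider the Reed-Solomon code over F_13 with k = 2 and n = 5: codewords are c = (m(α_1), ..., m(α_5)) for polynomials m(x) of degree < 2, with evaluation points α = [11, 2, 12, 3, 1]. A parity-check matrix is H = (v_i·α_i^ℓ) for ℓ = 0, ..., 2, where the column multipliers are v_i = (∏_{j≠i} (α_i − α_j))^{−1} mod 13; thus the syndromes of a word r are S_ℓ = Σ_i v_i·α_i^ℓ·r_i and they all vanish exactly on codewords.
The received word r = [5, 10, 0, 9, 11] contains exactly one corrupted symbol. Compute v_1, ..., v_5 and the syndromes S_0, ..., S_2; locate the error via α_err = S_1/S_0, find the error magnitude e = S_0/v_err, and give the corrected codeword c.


S = (7, 12, 2), error at position 1, error magnitude e = 4, c = [1, 10, 0, 9, 11].

Step 1: column multipliers v_i = (∏_{j≠i}(α_i − α_j))^{−1} mod 13.
  i = 1 (α = 11): (11−2)(11−12)(11−3)(11−1) = 9·(−1)·8·10 = −720 ≡ 8, so v_1 = 8^{−1} = 5 (mod 13).
  i = 2 (α = 2): (2−11)(2−12)(2−3)(2−1) = (−9)·(−10)·(−1)·1 = −90 ≡ 1, so v_2 = 1^{−1} = 1 (mod 13).
  i = 3 (α = 12): (12−11)(12−2)(12−3)(12−1) = 1·10·9·11 = 990 ≡ 2, so v_3 = 2^{−1} = 7 (mod 13).
  i = 4 (α = 3): (3−11)(3−2)(3−12)(3−1) = (−8)·1·(−9)·2 = 144 ≡ 1, so v_4 = 1^{−1} = 1 (mod 13).
  i = 5 (α = 1): (1−11)(1−2)(1−12)(1−3) = (−10)·(−1)·(−11)·(−2) = 220 ≡ 12, so v_5 = 12^{−1} = 12 (mod 13).
  v = [5, 1, 7, 1, 12].
Step 2: syndromes of r = [5, 10, 0, 9, 11] (all sums mod 13).
  S_0 = Σ v_i r_i = 5·5 + 1·10 + 7·0 + 1·9 + 12·11 = 176 ≡ 7.
  S_1 = Σ v_i α_i r_i = 5·11·5 + 1·2·10 + 7·12·0 + 1·3·9 + 12·1·11 = 454 ≡ 12.
  α_i^2 mod 13 = [4, 4, 1, 9, 1].
  S_2 = Σ v_i α_i^2 r_i = 5·4·5 + 1·4·10 + 7·1·0 + 1·9·9 + 12·1·11 = 353 ≡ 2.
  S = (7, 12, 2) ≠ 0, so r is not a codeword (an error is present).
Step 3: locate the error. For a single error e at position i, S_ℓ = v_i·e·α_i^ℓ, so α_err = S_1/S_0.
  S_0^{−1} = 7^{−1} = 2 (mod 13), so α_err = 12·2 = 24 ≡ 11 = α_1. Error position i = 1.
  Consistency check: S_2/S_1 = 2·12 = 24 ≡ 11 = α_err ✓ (single-error assumption holds).
Step 4: error magnitude e = S_0/v_1 = S_0·∏_{j≠1}(α_1 − α_j) = 7·8 = 56 ≡ 4 (mod 13).
Step 5: correct position 1: c_1 = r_1 − e = 5 − 4 ≡ 1 (mod 13). Hence c = [1, 10, 0, 9, 11].
  Check: interpolating c through the α_i gives m(x) = 12 + 12·x (degree < 2) with m(α_i) = c_i for every i, so c is indeed a codeword.


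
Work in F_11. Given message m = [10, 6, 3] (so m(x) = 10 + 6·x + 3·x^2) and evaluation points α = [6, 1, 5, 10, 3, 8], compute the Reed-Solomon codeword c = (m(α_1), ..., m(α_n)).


c = [0, 8, 5, 7, 0, 8]

Message polynomial: m(x) = 10 + 6·x + 3·x^2 (mod 11).
For each evaluation point α_i, compute m(α_i) mod 11:
  α_1 = 6: Horner steps 3 → 2 → 0, so m(6) = 0.
  α_2 = 1: Horner steps 3 → 9 → 8, so m(1) = 8.
  α_3 = 5: Horner steps 3 → 10 → 5, so m(5) = 5.
  α_4 = 10: Horner steps 3 → 3 → 7, so m(10) = 7.
  α_5 = 3: Horner steps 3 → 4 → 0, so m(3) = 0.
  α_6 = 8: Horner steps 3 → 8 → 8, so m(8) = 8.
Codeword c = [0, 8, 5, 7, 0, 8] ∈ F_11^6.


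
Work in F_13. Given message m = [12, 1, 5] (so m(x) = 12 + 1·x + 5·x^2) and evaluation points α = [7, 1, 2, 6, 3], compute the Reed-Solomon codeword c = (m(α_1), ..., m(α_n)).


c = [4, 5, 8, 3, 8]

Message polynomial: m(x) = 12 + 1·x + 5·x^2 (mod 13).
For each evaluation point α_i, compute m(α_i) mod 13:
  α_1 = 7: Horner steps 5 → 10 → 4, so m(7) = 4.
  α_2 = 1: Horner steps 5 → 6 → 5, so m(1) = 5.
  α_3 = 2: Horner steps 5 → 11 → 8, so m(2) = 8.
  α_4 = 6: Horner steps 5 → 5 → 3, so m(6) = 3.
  α_5 = 3: Horner steps 5 → 3 → 8, so m(3) = 8.
Codeword c = [4, 5, 8, 3, 8] ∈ F_13^5.


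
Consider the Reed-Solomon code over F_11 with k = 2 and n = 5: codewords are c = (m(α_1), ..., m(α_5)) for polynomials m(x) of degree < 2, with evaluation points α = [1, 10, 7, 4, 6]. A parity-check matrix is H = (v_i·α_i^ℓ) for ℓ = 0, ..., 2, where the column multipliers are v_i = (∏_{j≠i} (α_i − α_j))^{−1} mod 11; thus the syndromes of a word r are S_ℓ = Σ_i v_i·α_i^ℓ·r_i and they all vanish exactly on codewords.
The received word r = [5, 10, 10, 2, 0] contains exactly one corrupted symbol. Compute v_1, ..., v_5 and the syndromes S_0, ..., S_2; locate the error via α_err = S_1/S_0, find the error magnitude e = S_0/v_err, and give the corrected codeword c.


S = (8, 3, 8), error at position 2, error magnitude e = 3, c = [5, 7, 10, 2, 0].

Step 1: column multipliers v_i = (∏_{j≠i}(α_i − α_j))^{−1} mod 11.
  i = 1 (α = 1): (1−10)(1−7)(1−4)(1−6) = (−9)·(−6)·(−3)·(−5) = 810 ≡ 7, so v_1 = 7^{−1} = 8 (mod 11).
  i = 2 (α = 10): (10−1)(10−7)(10−4)(10−6) = 9·3·6·4 = 648 ≡ 10, so v_2 = 10^{−1} = 10 (mod 11).
  i = 3 (α = 7): (7−1)(7−10)(7−4)(7−6) = 6·(−3)·3·1 = −54 ≡ 1, so v_3 = 1^{−1} = 1 (mod 11).
  i = 4 (α = 4): (4−1)(4−10)(4−7)(4−6) = 3·(−6)·(−3)·(−2) = −108 ≡ 2, so v_4 = 2^{−1} = 6 (mod 11).
  i = 5 (α = 6): (6−1)(6−10)(6−7)(6−4) = 5·(−4)·(−1)·2 = 40 ≡ 7, so v_5 = 7^{−1} = 8 (mod 11).
  v = [8, 10, 1, 6, 8].
Step 2: syndromes of r = [5, 10, 10, 2, 0] (all sums mod 11).
  S_0 = Σ v_i r_i = 8·5 + 10·10 + 1·10 + 6·2 + 8·0 = 162 ≡ 8.
  S_1 = Σ v_i α_i r_i = 8·1·5 + 10·10·10 + 1·7·10 + 6·4·2 + 8·6·0 = 1158 ≡ 3.
  α_i^2 mod 11 = [1, 1, 5, 5, 3].
  S_2 = Σ v_i α_i^2 r_i = 8·1·5 + 10·1·10 + 1·5·10 + 6·5·2 + 8·3·0 = 250 ≡ 8.
  S = (8, 3, 8) ≠ 0, so r is not a codeword (an error is present).
Step 3: locate the error. For a single error e at position i, S_ℓ = v_i·e·α_i^ℓ, so α_err = S_1/S_0.
  S_0^{−1} = 8^{−1} = 7 (mod 11), so α_err = 3·7 = 21 ≡ 10 = α_2. Error position i = 2.
  Consistency check: S_2/S_1 = 8·4 = 32 ≡ 10 = α_err ✓ (single-error assumption holds).
Step 4: error magnitude e = S_0/v_2 = S_0·∏_{j≠2}(α_2 − α_j) = 8·10 = 80 ≡ 3 (mod 11).
Step 5: correct position 2: c_2 = r_2 − e = 10 − 3 ≡ 7 (mod 11). Hence c = [5, 7, 10, 2, 0].
  Check: interpolating c through the α_i gives m(x) = 6 + 10·x (degree < 2) with m(α_i) = c_i for every i, so c is indeed a codeword.


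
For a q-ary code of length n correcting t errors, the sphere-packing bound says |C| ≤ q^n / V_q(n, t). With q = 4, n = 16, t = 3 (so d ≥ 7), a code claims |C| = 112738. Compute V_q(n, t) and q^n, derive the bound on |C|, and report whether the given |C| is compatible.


V_q(n, t) = 16249, q^n = 4294967296, Hamming bound = 264321, |C| = 112738 ≤ bound (satisfied).

Step 1: Compute V_q(n, t) = Σ_{j=0}^3 C(n, j) (q−1)^j.
  j = 0: C(16,0)·(3)^0 = 1·1 = 1.
  j = 1: C(16,1)·(3)^1 = 16·3 = 48.
  j = 2: C(16,2)·(3)^2 = 120·9 = 1080.
  j = 3: C(16,3)·(3)^3 = 560·27 = 15120.
  V_q(n, t) = 1 + 48 + 1080 + 15120 = 16249.
Step 2: q^n = 4^16 = 4294967296.
Step 3: Hamming bound ⌊q^n / V_q(n,t)⌋ = ⌊4294967296/16249⌋ = 264321.
Step 4: Compare |C| = 112738 to 264321: satisfied.
The claimed |C| lies below the Hamming bound.


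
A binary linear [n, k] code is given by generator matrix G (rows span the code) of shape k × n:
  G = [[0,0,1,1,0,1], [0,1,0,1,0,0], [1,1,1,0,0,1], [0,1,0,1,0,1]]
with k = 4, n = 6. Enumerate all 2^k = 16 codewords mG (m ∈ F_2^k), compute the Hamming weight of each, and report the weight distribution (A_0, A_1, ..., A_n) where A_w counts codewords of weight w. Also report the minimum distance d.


Weight distribution: A_0 = 1, A_1 = 2, A_2 = 4, A_3 = 6, A_4 = 3. Minimum distance d = 1.

Enumerate all 2^4 = 16 messages m ∈ F_2^4.
For each, compute codeword c = mG in F_2^6, then tally its weight.
  m = 0000 → c = 000000, weight = 0.
  m = 1000 → c = 001101, weight = 3.
  m = 0100 → c = 010100, weight = 2.
  m = 1100 → c = 011001, weight = 3.
  m = 0010 → c = 111001, weight = 4.
  m = 1010 → c = 110100, weight = 3.
  m = 0110 → c = 101101, weight = 4.
  m = 1110 → c = 100000, weight = 1.
  m = 0001 → c = 010101, weight = 3.
  m = 1001 → c = 011000, weight = 2.
  m = 0101 → c = 000001, weight = 1.
  m = 1101 → c = 001100, weight = 2.
  m = 0011 → c = 101100, weight = 3.
  m = 1011 → c = 100001, weight = 2.
  m = 0111 → c = 111000, weight = 3.
  m = 1111 → c = 110101, weight = 4.
Tally weights:
  weight 0: 1 codewords.
  weight 1: 2 codewords.
  weight 2: 4 codewords.
  weight 3: 6 codewords.
  weight 4: 3 codewords.
Minimum distance d = smallest w > 0 with A_w > 0 = 1.
Sanity: Σ A_w = 16 = 2^4 = 16 ✓.


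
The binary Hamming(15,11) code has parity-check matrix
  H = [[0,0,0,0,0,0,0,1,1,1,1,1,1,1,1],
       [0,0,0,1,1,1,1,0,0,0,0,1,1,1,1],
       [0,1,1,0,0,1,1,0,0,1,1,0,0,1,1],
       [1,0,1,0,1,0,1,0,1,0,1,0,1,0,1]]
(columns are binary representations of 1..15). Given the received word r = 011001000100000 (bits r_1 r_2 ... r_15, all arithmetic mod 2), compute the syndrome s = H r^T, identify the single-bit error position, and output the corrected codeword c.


s = (1, 1, 0, 1)^T, error position = 13, corrected codeword c = 011001000100100

Compute s = H r^T mod 2 one row at a time:
  s_1 = 0 + 0 + 1 + 0 + 0 + 0 + 0 + 0 = 1 ≡ 1 (mod 2).
  s_2 = 0 + 0 + 1 + 0 + 0 + 0 + 0 + 0 = 1 ≡ 1 (mod 2).
  s_3 = 1 + 1 + 1 + 0 + 1 + 0 + 0 + 0 = 4 ≡ 0 (mod 2).
  s_4 = 0 + 1 + 0 + 0 + 0 + 0 + 0 + 0 = 1 ≡ 1 (mod 2).
s = (1, 1, 0, 1)^T — this equals column 13 of H (binary 1101), so error is at position 13.
Correct: flip bit 13 of r = 011001000100000 to get c = 011001000100100.


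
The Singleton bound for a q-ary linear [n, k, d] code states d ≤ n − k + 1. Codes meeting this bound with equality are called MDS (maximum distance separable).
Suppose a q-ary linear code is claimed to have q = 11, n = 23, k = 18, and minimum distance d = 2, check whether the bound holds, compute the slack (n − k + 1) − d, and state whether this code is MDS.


Singleton RHS = n − k + 1 = 6, slack = 4, bound satisfied, not MDS.

Singleton bound: d ≤ n − k + 1.
Here n = 23, k = 18, so n − k + 1 = 6.
Given d = 2, check d ≤ 6: YES.
Slack = (n − k + 1) − d = 4.
The code is NOT MDS (slack = 4 > 0).
Description: the claimed parameters are [23, 18, 2]_11; such a code would be non-MDS.


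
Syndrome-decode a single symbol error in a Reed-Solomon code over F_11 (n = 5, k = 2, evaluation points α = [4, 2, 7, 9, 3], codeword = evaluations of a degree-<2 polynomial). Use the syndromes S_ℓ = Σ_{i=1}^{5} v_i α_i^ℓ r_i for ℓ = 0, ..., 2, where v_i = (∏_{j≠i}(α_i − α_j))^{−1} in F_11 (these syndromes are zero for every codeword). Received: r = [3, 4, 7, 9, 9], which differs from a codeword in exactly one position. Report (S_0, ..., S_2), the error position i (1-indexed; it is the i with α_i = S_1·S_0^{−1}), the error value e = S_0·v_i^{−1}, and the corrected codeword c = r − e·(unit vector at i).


S = (7, 8, 6), error at position 4, error magnitude e = 3, c = [3, 4, 7, 6, 9].

Step 1: column multipliers v_i = (∏_{j≠i}(α_i − α_j))^{−1} mod 11.
  i = 1 (α = 4): (4−2)(4−7)(4−9)(4−3) = 2·(−3)·(−5)·1 = 30 ≡ 8, so v_1 = 8^{−1} = 7 (mod 11).
  i = 2 (α = 2): (2−4)(2−7)(2−9)(2−3) = (−2)·(−5)·(−7)·(−1) = 70 ≡ 4, so v_2 = 4^{−1} = 3 (mod 11).
  i = 3 (α = 7): (7−4)(7−2)(7−9)(7−3) = 3·5·(−2)·4 = −120 ≡ 1, so v_3 = 1^{−1} = 1 (mod 11).
  i = 4 (α = 9): (9−4)(9−2)(9−7)(9−3) = 5·7·2·6 = 420 ≡ 2, so v_4 = 2^{−1} = 6 (mod 11).
  i = 5 (α = 3): (3−4)(3−2)(3−7)(3−9) = (−1)·1·(−4)·(−6) = −24 ≡ 9, so v_5 = 9^{−1} = 5 (mod 11).
  v = [7, 3, 1, 6, 5].
Step 2: syndromes of r = [3, 4, 7, 9, 9] (all sums mod 11).
  S_0 = Σ v_i r_i = 7·3 + 3·4 + 1·7 + 6·9 + 5·9 = 139 ≡ 7.
  S_1 = Σ v_i α_i r_i = 7·4·3 + 3·2·4 + 1·7·7 + 6·9·9 + 5·3·9 = 778 ≡ 8.
  α_i^2 mod 11 = [5, 4, 5, 4, 9].
  S_2 = Σ v_i α_i^2 r_i = 7·5·3 + 3·4·4 + 1·5·7 + 6·4·9 + 5·9·9 = 809 ≡ 6.
  S = (7, 8, 6) ≠ 0, so r is not a codeword (an error is present).
Step 3: locate the error. For a single error e at position i, S_ℓ = v_i·e·α_i^ℓ, so α_err = S_1/S_0.
  S_0^{−1} = 7^{−1} = 8 (mod 11), so α_err = 8·8 = 64 ≡ 9 = α_4. Error position i = 4.
  Consistency check: S_2/S_1 = 6·7 = 42 ≡ 9 = α_err ✓ (single-error assumption holds).
Step 4: error magnitude e = S_0/v_4 = S_0·∏_{j≠4}(α_4 − α_j) = 7·2 = 14 ≡ 3 (mod 11).
Step 5: correct position 4: c_4 = r_4 − e = 9 − 3 ≡ 6 (mod 11). Hence c = [3, 4, 7, 6, 9].
  Check: interpolating c through the α_i gives m(x) = 5 + 5·x (degree < 2) with m(α_i) = c_i for every i, so c is indeed a codeword.


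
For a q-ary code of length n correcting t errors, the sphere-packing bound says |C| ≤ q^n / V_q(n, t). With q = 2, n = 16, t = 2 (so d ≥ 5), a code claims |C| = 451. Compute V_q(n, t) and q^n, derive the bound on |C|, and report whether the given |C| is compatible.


V_q(n, t) = 137, q^n = 65536, Hamming bound = 478, |C| = 451 ≤ bound (satisfied).

Step 1: Compute V_q(n, t) = Σ_{j=0}^2 C(n, j) (q−1)^j.
  j = 0: C(16,0)·(1)^0 = 1·1 = 1.
  j = 1: C(16,1)·(1)^1 = 16·1 = 16.
  j = 2: C(16,2)·(1)^2 = 120·1 = 120.
  V_q(n, t) = 1 + 16 + 120 = 137.
Step 2: q^n = 2^16 = 65536.
Step 3: Hamming bound ⌊q^n / V_q(n,t)⌋ = ⌊65536/137⌋ = 478.
Step 4: Compare |C| = 451 to 478: satisfied.
The claimed |C| lies below the Hamming bound.


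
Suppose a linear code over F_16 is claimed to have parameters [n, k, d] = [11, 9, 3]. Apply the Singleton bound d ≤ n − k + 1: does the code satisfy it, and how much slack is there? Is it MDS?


Singleton RHS = n − k + 1 = 3, slack = 0, bound satisfied, MDS.

Singleton bound: d ≤ n − k + 1.
Here n = 11, k = 9, so n − k + 1 = 3.
Given d = 3, check d ≤ 3: YES.
Slack = (n − k + 1) − d = 0.
The code is MDS (slack = 0).
Description: the claimed parameters are [11, 9, 3]_16; such a code would be MDS (meets Singleton bound).


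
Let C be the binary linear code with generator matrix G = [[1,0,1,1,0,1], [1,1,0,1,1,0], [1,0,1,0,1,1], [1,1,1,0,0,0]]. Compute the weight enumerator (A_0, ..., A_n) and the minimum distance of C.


Weight distribution: A_0 = 1, A_1 = 1, A_2 = 2, A_3 = 6, A_4 = 5, A_5 = 1. Minimum distance d = 1.

Enumerate all 2^4 = 16 messages m ∈ F_2^4.
For each, compute codeword c = mG in F_2^6, then tally its weight.
  m = 0000 → c = 000000, weight = 0.
  m = 1000 → c = 101101, weight = 4.
  m = 0100 → c = 110110, weight = 4.
  m = 1100 → c = 011011, weight = 4.
  m = 0010 → c = 101011, weight = 4.
  m = 1010 → c = 000110, weight = 2.
  m = 0110 → c = 011101, weight = 4.
  m = 1110 → c = 110000, weight = 2.
  m = 0001 → c = 111000, weight = 3.
  m = 1001 → c = 010101, weight = 3.
  m = 0101 → c = 001110, weight = 3.
  m = 1101 → c = 100011, weight = 3.
  m = 0011 → c = 010011, weight = 3.
  m = 1011 → c = 111110, weight = 5.
  m = 0111 → c = 100101, weight = 3.
  m = 1111 → c = 001000, weight = 1.
Tally weights:
  weight 0: 1 codewords.
  weight 1: 1 codewords.
  weight 2: 2 codewords.
  weight 3: 6 codewords.
  weight 4: 5 codewords.
  weight 5: 1 codewords.
Minimum distance d = smallest w > 0 with A_w > 0 = 1.
Sanity: Σ A_w = 16 = 2^4 = 16 ✓.


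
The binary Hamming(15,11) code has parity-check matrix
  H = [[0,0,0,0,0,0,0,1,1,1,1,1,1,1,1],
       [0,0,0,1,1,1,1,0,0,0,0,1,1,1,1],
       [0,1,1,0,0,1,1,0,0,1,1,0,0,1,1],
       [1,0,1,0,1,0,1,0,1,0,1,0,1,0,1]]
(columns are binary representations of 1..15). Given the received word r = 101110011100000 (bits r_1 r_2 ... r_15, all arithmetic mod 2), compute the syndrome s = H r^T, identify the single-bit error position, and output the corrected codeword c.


s = (1, 0, 0, 0)^T, error position = 8, corrected codeword c = 101110001100000

Compute s = H r^T mod 2 one row at a time:
  s_1 = 1 + 1 + 1 + 0 + 0 + 0 + 0 + 0 = 3 ≡ 1 (mod 2).
  s_2 = 1 + 1 + 0 + 0 + 0 + 0 + 0 + 0 = 2 ≡ 0 (mod 2).
  s_3 = 0 + 1 + 0 + 0 + 1 + 0 + 0 + 0 = 2 ≡ 0 (mod 2).
  s_4 = 1 + 1 + 1 + 0 + 1 + 0 + 0 + 0 = 4 ≡ 0 (mod 2).
s = (1, 0, 0, 0)^T — this equals column 8 of H (binary 1000), so error is at position 8.
Correct: flip bit 8 of r = 101110011100000 to get c = 101110001100000.


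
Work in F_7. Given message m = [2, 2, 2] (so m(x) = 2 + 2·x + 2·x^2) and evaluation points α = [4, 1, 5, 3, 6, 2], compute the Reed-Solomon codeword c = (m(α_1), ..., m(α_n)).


c = [0, 6, 6, 5, 2, 0]

Message polynomial: m(x) = 2 + 2·x + 2·x^2 (mod 7).
For each evaluation point α_i, compute m(α_i) mod 7:
  α_1 = 4: Horner steps 2 → 3 → 0, so m(4) = 0.
  α_2 = 1: Horner steps 2 → 4 → 6, so m(1) = 6.
  α_3 = 5: Horner steps 2 → 5 → 6, so m(5) = 6.
  α_4 = 3: Horner steps 2 → 1 → 5, so m(3) = 5.
  α_5 = 6: Horner steps 2 → 0 → 2, so m(6) = 2.
  α_6 = 2: Horner steps 2 → 6 → 0, so m(2) = 0.
Codeword c = [0, 6, 6, 5, 2, 0] ∈ F_7^6.


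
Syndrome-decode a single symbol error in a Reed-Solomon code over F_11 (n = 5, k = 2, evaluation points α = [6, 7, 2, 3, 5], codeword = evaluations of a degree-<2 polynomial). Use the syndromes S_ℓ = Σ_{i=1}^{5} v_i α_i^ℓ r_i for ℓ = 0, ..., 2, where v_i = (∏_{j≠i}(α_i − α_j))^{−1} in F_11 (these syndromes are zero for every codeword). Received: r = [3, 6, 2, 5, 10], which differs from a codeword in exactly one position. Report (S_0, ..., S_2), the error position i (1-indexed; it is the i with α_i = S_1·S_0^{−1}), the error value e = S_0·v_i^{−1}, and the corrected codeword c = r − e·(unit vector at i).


S = (10, 6, 8), error at position 5, error magnitude e = 10, c = [3, 6, 2, 5, 0].

Step 1: column multipliers v_i = (∏_{j≠i}(α_i − α_j))^{−1} mod 11.
  i = 1 (α = 6): (6−7)(6−2)(6−3)(6−5) = (−1)·4·3·1 = −12 ≡ 10, so v_1 = 10^{−1} = 10 (mod 11).
  i = 2 (α = 7): (7−6)(7−2)(7−3)(7−5) = 1·5·4·2 = 40 ≡ 7, so v_2 = 7^{−1} = 8 (mod 11).
  i = 3 (α = 2): (2−6)(2−7)(2−3)(2−5) = (−4)·(−5)·(−1)·(−3) = 60 ≡ 5, so v_3 = 5^{−1} = 9 (mod 11).
  i = 4 (α = 3): (3−6)(3−7)(3−2)(3−5) = (−3)·(−4)·1·(−2) = −24 ≡ 9, so v_4 = 9^{−1} = 5 (mod 11).
  i = 5 (α = 5): (5−6)(5−7)(5−2)(5−3) = (−1)·(−2)·3·2 = 12 ≡ 1, so v_5 = 1^{−1} = 1 (mod 11).
  v = [10, 8, 9, 5, 1].
Step 2: syndromes of r = [3, 6, 2, 5, 10] (all sums mod 11).
  S_0 = Σ v_i r_i = 10·3 + 8·6 + 9·2 + 5·5 + 1·10 = 131 ≡ 10.
  S_1 = Σ v_i α_i r_i = 10·6·3 + 8·7·6 + 9·2·2 + 5·3·5 + 1·5·10 = 677 ≡ 6.
  α_i^2 mod 11 = [3, 5, 4, 9, 3].
  S_2 = Σ v_i α_i^2 r_i = 10·3·3 + 8·5·6 + 9·4·2 + 5·9·5 + 1·3·10 = 657 ≡ 8.
  S = (10, 6, 8) ≠ 0, so r is not a codeword (an error is present).
Step 3: locate the error. For a single error e at position i, S_ℓ = v_i·e·α_i^ℓ, so α_err = S_1/S_0.
  S_0^{−1} = 10^{−1} = 10 (mod 11), so α_err = 6·10 = 60 ≡ 5 = α_5. Error position i = 5.
  Consistency check: S_2/S_1 = 8·2 = 16 ≡ 5 = α_err ✓ (single-error assumption holds).
Step 4: error magnitude e = S_0/v_5 = S_0·∏_{j≠5}(α_5 − α_j) = 10·1 = 10 ≡ 10 (mod 11).
Step 5: correct position 5: c_5 = r_5 − e = 10 − 10 ≡ 0 (mod 11). Hence c = [3, 6, 2, 5, 0].
  Check: interpolating c through the α_i gives m(x) = 7 + 3·x (degree < 2) with m(α_i) = c_i for every i, so c is indeed a codeword.
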